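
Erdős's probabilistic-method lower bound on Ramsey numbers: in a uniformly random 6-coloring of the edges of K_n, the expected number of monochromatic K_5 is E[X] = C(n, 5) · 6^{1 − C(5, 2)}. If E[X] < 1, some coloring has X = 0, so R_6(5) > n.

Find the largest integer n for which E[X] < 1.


We need C(n, 5) · 6^{1 − 10} < 1, i.e. C(n, 5) < 6^{10 − 1} = 10077696.
Check values of n near the boundary:
  n = 62: C(62, 5) = 6471002; 6471002 < 10077696? YES
  n = 63: C(63, 5) = 7028847; 7028847 < 10077696? YES
  n = 64: C(64, 5) = 7624512; 7624512 < 10077696? YES
  n = 65: C(65, 5) = 8259888; 8259888 < 10077696? YES
  n = 66: C(66, 5) = 8936928; 8936928 < 10077696? YES
  n = 67: C(67, 5) = 9657648; 9657648 < 10077696? YES
  n = 68: C(68, 5) = 10424128; 10424128 < 10077696? NO
The largest n with C(n, 5) < 10077696 is n = 67 (where E[X] = 67067/69984 ≈ 0.95832). Hence R_6(5) > 67, i.e. R_6(5) ≥ 68.

Largest n = 67; hence R_6(5) > 67.


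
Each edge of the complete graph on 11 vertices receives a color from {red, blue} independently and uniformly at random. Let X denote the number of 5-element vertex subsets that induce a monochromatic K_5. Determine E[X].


Let X = Σ_S X_S over the C(11, 5) = 462 subsets S of size 5, where X_S = 1 if the K_5 on S is monochromatic.
For a fixed S, the K_5 on S has C(5, 2) = 10 edges. P[all 10 edges red] = (1/2)^10, and likewise for blue, so P[monochromatic] = 2·(1/2)^10 = 2^{1 − 10} = 1/512.
By linearity of expectation: E[X] = C(11, 5) · 2^{1 − 10} = 462 · 1/512 = 231/256.
Numerically: E[X] ≈ 0.90234.

E[X] = C(11,5)·2^(1−C(5,2)) = 231/256 ≈ 0.90234.


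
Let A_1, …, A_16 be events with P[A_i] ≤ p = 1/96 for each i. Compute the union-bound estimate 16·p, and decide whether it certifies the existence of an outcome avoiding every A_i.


Union bound: P[∪_{i=1}^{16} A_i] ≤ Σ_i P[A_i] ≤ 16·p = 16·(1/96) = 1/6.
Numerically: 1/6 ≈ 0.1666667.
Is 1/6 < 1? YES.
Since P[∪ A_i] ≤ 1/6 < 1, the complement has P[∩ A_i^c] ≥ 1 − 1/6 = 5/6 > 0, so some outcome avoids every A_i.

16·p = 1/6 ≈ 0.1666667; existence CERTIFIED by the union bound.


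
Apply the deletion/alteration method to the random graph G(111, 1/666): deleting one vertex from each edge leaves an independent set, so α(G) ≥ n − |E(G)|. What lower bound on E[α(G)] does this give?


E[|E(G)|] = C(111, 2)·p = 6105 · (1/666) = 55/6.
E[α(G)] ≥ n − E[|E(G)|] = 111 − 55/6 = 611/6.
Numerically: ≈ 101.833.
(This is only a lower bound; the true E[α(G)] may be larger.)

E[α(G)] ≥ 611/6 ≈ 101.833.


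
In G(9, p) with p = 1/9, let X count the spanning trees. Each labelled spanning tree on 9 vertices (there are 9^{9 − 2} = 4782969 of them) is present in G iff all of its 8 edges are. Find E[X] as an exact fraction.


K_9 has 9^{9 − 2} = 4782969 labelled spanning trees.
For each such spanning tree H, let X_H = 1 if all 8 edges of H are present in G. Then P[X_H = 1] = p^{8} = (1/9)^{8} = 1/43046721.
Summing the indicators: E[X] = Σ_H E[X_H] = 4782969 · p^{8} = 4782969 · 1/43046721 = 1/9.
Numerically: E[X] ≈ 0.1111.

E[X] = 4782969 · (1/9)^{8} = 1/9 ≈ 0.1111.


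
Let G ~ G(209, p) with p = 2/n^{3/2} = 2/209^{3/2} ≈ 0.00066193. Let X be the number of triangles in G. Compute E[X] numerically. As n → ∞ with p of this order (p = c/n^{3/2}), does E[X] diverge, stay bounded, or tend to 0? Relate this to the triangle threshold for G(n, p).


Number of potential triangles: C(209, 3) = 1499784.
Each occurs with probability p³ ≈ (0.00066193)³ ≈ 2.9002251e-10.
By linearity: E[X] = C(209, 3)·p³ ≈ 1499784 · 2.9002251e-10 ≈ 0.00043.
Since α = 3/2 > 1, p = c/n^{3/2} = o(1/n) is below the triangle threshold p ~ 1/n. Asymptotically E[X] ~ (c³/6)·n^{3(1−α)} = (2³/6)·n^{-1.5} → 0, so by Markov's inequality G has no triangles w.h.p.

E[X] ≈ 0.00043; in regime p = Θ(1/n^{3/2}) E[X] tends to 0 (below the triangle threshold p ~ 1/n).


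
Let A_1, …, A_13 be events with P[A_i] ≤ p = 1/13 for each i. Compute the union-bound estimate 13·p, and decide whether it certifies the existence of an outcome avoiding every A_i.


Union bound: P[∪_{i=1}^{13} A_i] ≤ Σ_i P[A_i] ≤ 13·p = 13·(1/13) = 1.
Numerically: 1 ≈ 1.00000.
Is 1 < 1? NO.
Since the bound 1 is ≥ 1, the union bound is uninformative here; it does NOT by itself certify existence.

13·p = 1 ≈ 1.00000; existence NOT certified by the union bound.


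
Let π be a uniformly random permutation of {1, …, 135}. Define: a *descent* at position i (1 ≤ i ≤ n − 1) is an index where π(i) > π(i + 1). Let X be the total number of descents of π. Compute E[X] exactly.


Write X = Σ X_I over i = 1, …, 134, with X_I the indicator of one descent.
There are 134 indicators.
For each fixed i, the pair (π(i), π(i+1)) is a uniformly random ordered pair of distinct values from {1, …, 135}; by symmetry P[π(i) > π(i+1)] = 1/2.
By linearity: E[X] = 134 · (1/2) = (135 − 1) · (1/2) = 67 ≈ 67.000000.

E[X] = 67 = 67.000000.


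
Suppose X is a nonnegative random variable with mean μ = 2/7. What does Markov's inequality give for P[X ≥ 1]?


μ = E[X] = 2/7, a = 1.
Markov: P[X ≥ 1] ≤ μ/a = (2/7)/1 = 2/7.
Numerically: ≈ 0.2857.
(Since a = 1 > μ = 0.2857, the bound 2/7 is < 1 and informative.)

P[X ≥ 1] ≤ 2/7 ≈ 0.2857.


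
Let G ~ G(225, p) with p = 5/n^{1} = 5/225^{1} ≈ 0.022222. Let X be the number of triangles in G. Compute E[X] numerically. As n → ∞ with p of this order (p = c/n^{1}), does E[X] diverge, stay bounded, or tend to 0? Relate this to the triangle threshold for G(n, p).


Number of potential triangles: C(225, 3) = 1873200.
Each occurs with probability p³ ≈ (0.022222)³ ≈ 1.0973937e-05.
By linearity: E[X] = C(225, 3)·p³ ≈ 1873200 · 1.0973937e-05 ≈ 20.55638.
Here α = 1, so p = 5/n is exactly at the triangle threshold p ~ 1/n. Asymptotically E[X] → c³/6 = 5³/6 = 125/6 ≈ 20.83333, a bounded constant. In this regime the triangle count is asymptotically Poisson(c³/6).

E[X] ≈ 20.55638; in regime p = Θ(1/n^{1}) E[X] stays bounded (at the triangle threshold p ~ 1/n).


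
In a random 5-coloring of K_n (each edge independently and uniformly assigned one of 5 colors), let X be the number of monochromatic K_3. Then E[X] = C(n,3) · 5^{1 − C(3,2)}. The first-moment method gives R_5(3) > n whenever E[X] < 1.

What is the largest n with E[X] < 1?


We need C(n, 3) · 5^{1 − 3} < 1, i.e. C(n, 3) < 5^{3 − 1} = 25.
Check values of n near the boundary:
  n = 3: C(3, 3) = 1; 1 < 25? YES
  n = 4: C(4, 3) = 4; 4 < 25? YES
  n = 5: C(5, 3) = 10; 10 < 25? YES
  n = 6: C(6, 3) = 20; 20 < 25? YES
  n = 7: C(7, 3) = 35; 35 < 25? NO
  n = 8: C(8, 3) = 56; 56 < 25? NO
  n = 9: C(9, 3) = 84; 84 < 25? NO
The largest n with C(n, 3) < 25 is n = 6 (where E[X] = 4/5 ≈ 0.800000). Hence R_5(3) > 6, i.e. R_5(3) ≥ 7.

Largest n = 6; hence R_5(3) > 6.


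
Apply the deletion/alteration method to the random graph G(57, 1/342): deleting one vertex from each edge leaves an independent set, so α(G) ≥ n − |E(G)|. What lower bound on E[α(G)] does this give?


E[|E(G)|] = C(57, 2)·p = 1596 · (1/342) = 14/3.
E[α(G)] ≥ n − E[|E(G)|] = 57 − 14/3 = 157/3.
Numerically: ≈ 52.333333.
(This is only a lower bound; the true E[α(G)] may be larger.)

E[α(G)] ≥ 157/3 ≈ 52.333333.


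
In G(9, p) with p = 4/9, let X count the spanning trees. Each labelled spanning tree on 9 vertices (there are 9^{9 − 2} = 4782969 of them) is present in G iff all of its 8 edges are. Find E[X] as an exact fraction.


K_9 has 9^{9 − 2} = 4782969 labelled spanning trees.
For each such spanning tree H, let X_H = 1 if all 8 edges of H are present in G. Then P[X_H = 1] = p^{8} = (4/9)^{8} = 65536/43046721.
Summing the indicators: E[X] = Σ_H E[X_H] = 4782969 · p^{8} = 4782969 · 65536/43046721 = 65536/9.
Numerically: E[X] ≈ 7.28e+03.

E[X] = 4782969 · (4/9)^{8} = 65536/9 ≈ 7.28e+03.


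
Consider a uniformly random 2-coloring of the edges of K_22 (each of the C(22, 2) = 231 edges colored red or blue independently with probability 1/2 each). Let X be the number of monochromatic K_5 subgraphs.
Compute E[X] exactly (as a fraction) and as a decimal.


Let X = Σ_S X_S over the C(22, 5) = 26334 subsets S of size 5, where X_S = 1 if the K_5 on S is monochromatic.
For a fixed S, the K_5 on S has C(5, 2) = 10 edges. P[all 10 edges red] = (1/2)^10, and likewise for blue, so P[monochromatic] = 2·(1/2)^10 = 2^{1 − 10} = 1/512.
Summing: E[X] = C(22, 5) · 2^{1 − 10} = 26334 · 1/512 = 13167/256.
Numerically: E[X] ≈ 51.43359.

E[X] = C(22,5)·2^(1−C(5,2)) = 13167/256 ≈ 51.43359.


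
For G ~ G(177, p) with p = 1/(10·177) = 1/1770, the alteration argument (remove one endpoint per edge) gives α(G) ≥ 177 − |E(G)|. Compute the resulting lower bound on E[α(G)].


E[|E(G)|] = C(177, 2)·p = 15576 · (1/1770) = 44/5.
E[α(G)] ≥ n − E[|E(G)|] = 177 − 44/5 = 841/5.
Numerically: ≈ 168.200000.
(This is only a lower bound; the true E[α(G)] may be larger.)

E[α(G)] ≥ 841/5 ≈ 168.200000.


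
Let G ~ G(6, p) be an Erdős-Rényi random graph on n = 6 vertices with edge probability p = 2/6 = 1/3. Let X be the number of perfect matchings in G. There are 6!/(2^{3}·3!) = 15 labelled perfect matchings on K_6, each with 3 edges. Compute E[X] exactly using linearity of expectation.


K_6 has 6!/(2^{3}·3!) = 15 labelled perfect matchings.
For each such perfect matching H, let X_H = 1 if all 3 edges of H are present in G. Then P[X_H = 1] = p^{3} = (1/3)^{3} = 1/27.
Summing the indicators: E[X] = Σ_H E[X_H] = 15 · p^{3} = 15 · 1/27 = 5/9.
Numerically: E[X] ≈ 0.5556.

E[X] = 15 · (1/3)^{3} = 5/9 ≈ 0.5556.


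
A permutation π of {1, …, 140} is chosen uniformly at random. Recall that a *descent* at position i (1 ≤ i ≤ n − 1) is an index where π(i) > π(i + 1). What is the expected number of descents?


Write X = Σ X_I over i = 1, …, 139, with X_I the indicator of one descent.
There are 139 indicators.
For each fixed i, the pair (π(i), π(i+1)) is a uniformly random ordered pair of distinct values from {1, …, 140}; by symmetry P[π(i) > π(i+1)] = 1/2.
By linearity: E[X] = 139 · (1/2) = (140 − 1) · (1/2) = 139/2 ≈ 69.5000.

E[X] = 139/2 = 69.5000.


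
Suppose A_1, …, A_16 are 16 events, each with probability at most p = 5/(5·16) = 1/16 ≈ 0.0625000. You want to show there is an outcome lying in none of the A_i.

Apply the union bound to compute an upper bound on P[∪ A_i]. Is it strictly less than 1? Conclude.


Union bound: P[∪_{i=1}^{16} A_i] ≤ Σ_i P[A_i] ≤ 16·p = 16·(1/16) = 1.
Numerically: 1 ≈ 1.0000000.
Is 1 < 1? NO.
Since the bound 1 is ≥ 1, the union bound is uninformative here; it does NOT by itself certify existence.

16·p = 1 ≈ 1.0000000; existence NOT certified by the union bound.


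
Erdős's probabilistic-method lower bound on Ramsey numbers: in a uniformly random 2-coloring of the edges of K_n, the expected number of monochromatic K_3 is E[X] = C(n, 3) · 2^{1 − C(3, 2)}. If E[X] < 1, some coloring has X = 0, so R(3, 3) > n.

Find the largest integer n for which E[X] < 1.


We need C(n, 3) · 2^{1 − 3} < 1, i.e. C(n, 3) < 2^{3 − 1} = 4.
Check values of n near the boundary:
  n = 3: C(3, 3) = 1; 1 < 4? YES
  n = 4: C(4, 3) = 4; 4 < 4? NO
The largest n with C(n, 3) < 4 is n = 3 (where E[X] = 1/4 ≈ 0.2500). Hence R(3, 3) > 3, i.e. R(3, 3) ≥ 4.

Largest n = 3; hence R(3, 3) > 3.


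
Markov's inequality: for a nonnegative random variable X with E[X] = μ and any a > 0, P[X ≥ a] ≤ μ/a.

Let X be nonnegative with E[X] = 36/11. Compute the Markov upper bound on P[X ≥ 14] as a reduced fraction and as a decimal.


μ = E[X] = 36/11, a = 14.
Markov: P[X ≥ 14] ≤ μ/a = (36/11)/14 = 18/77.
Numerically: ≈ 0.2338.
(Since a = 14 > μ = 3.2727, the bound 18/77 is < 1 and informative.)

P[X ≥ 14] ≤ 18/77 ≈ 0.2338.


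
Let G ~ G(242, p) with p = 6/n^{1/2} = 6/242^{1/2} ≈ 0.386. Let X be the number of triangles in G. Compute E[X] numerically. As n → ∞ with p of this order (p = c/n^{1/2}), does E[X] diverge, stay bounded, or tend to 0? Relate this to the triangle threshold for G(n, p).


Number of potential triangles: C(242, 3) = 2332880.
Each occurs with probability p³ ≈ (0.386)³ ≈ 5.73761e-02.
By linearity: E[X] = C(242, 3)·p³ ≈ 2332880 · 5.73761e-02 ≈ 133851.457.
Since α = 1/2 < 1, p = c/n^{1/2} ≫ 1/n is above the triangle threshold p ~ 1/n. Asymptotically E[X] ~ (c³/6)·n^{3(1−α)} = (6³/6)·n^{1.5} → ∞; triangles are abundant w.h.p.

E[X] ≈ 133851.457; in regime p = Θ(1/n^{1/2}) E[X] diverges (above the triangle threshold p ~ 1/n).


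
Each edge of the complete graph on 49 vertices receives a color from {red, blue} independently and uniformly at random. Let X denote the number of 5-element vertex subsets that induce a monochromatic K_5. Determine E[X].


Let X = Σ_S X_S over the C(49, 5) = 1906884 subsets S of size 5, where X_S = 1 if the K_5 on S is monochromatic.
For a fixed S, the K_5 on S has C(5, 2) = 10 edges. P[all 10 edges red] = (1/2)^10, and likewise for blue, so P[monochromatic] = 2·(1/2)^10 = 2^{1 − 10} = 1/512.
By linearity of expectation: E[X] = C(49, 5) · 2^{1 − 10} = 1906884 · 1/512 = 476721/128.
Numerically: E[X] ≈ 3724.3828.

E[X] = C(49,5)·2^(1−C(5,2)) = 476721/128 ≈ 3724.3828.


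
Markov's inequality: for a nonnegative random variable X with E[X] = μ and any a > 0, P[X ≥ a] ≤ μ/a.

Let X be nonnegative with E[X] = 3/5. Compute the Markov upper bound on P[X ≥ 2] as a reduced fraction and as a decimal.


μ = E[X] = 3/5, a = 2.
Markov: P[X ≥ 2] ≤ μ/a = (3/5)/2 = 3/10.
Numerically: ≈ 0.3000.
(Since a = 2 > μ = 0.6000, the bound 3/10 is < 1 and informative.)

P[X ≥ 2] ≤ 3/10 ≈ 0.3000.


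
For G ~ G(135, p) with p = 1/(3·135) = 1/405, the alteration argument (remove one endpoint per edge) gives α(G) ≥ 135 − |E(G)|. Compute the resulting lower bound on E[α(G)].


E[|E(G)|] = C(135, 2)·p = 9045 · (1/405) = 67/3.
E[α(G)] ≥ n − E[|E(G)|] = 135 − 67/3 = 338/3.
Numerically: ≈ 112.6667.
(This is only a lower bound; the true E[α(G)] may be larger.)

E[α(G)] ≥ 338/3 ≈ 112.6667.


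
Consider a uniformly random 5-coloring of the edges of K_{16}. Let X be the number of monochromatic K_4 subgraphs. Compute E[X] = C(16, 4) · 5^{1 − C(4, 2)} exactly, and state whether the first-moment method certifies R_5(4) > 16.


E[X] = C(16, 4) · 5^{1 − 6} = 1820 · 5^{−5} = 1820/3125.
As a reduced fraction: E[X] = 364/625 ≈ 0.5824000.
Is E[X] < 1? YES.
Since E[X] < 1, there exists a 5-coloring of K_{16} with no monochromatic K_4; hence R_5(4) > 16.

E[X] = 364/625 ≈ 0.5824000; E[X] < 1, so R_5(4) > 16.


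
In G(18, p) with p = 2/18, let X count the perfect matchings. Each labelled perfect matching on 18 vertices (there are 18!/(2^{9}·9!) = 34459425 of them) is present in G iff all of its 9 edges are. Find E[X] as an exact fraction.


K_18 has 18!/(2^{9}·9!) = 34459425 labelled perfect matchings.
For each such perfect matching H, let X_H = 1 if all 9 edges of H are present in G. Then P[X_H = 1] = p^{9} = (1/9)^{9} = 1/387420489.
By linearity of expectation: E[X] = Σ_H E[X_H] = 34459425 · p^{9} = 34459425 · 1/387420489 = 425425/4782969.
Numerically: E[X] ≈ 0.088946.

E[X] = 34459425 · (1/9)^{9} = 425425/4782969 ≈ 0.088946.


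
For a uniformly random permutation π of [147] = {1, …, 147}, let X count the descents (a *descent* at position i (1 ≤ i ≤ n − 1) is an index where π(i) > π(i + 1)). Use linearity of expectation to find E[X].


Write X = Σ X_I over i = 1, …, 146, with X_I the indicator of one descent.
There are 146 indicators.
For each fixed i, the pair (π(i), π(i+1)) is a uniformly random ordered pair of distinct values from {1, …, 147}; by symmetry P[π(i) > π(i+1)] = 1/2.
By linearity: E[X] = 146 · (1/2) = (147 − 1) · (1/2) = 73 ≈ 73.00000.

E[X] = 73 = 73.00000.


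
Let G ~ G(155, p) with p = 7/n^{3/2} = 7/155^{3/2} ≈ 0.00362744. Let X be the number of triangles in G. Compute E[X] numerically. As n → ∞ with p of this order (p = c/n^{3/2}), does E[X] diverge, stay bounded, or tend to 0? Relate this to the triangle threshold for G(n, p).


Number of potential triangles: C(155, 3) = 608685.
Each occurs with probability p³ ≈ (0.00362744)³ ≈ 4.77311039e-08.
By linearity: E[X] = C(155, 3)·p³ ≈ 608685 · 4.77311039e-08 ≈ 0.029053.
Since α = 3/2 > 1, p = c/n^{3/2} = o(1/n) is below the triangle threshold p ~ 1/n. Asymptotically E[X] ~ (c³/6)·n^{3(1−α)} = (7³/6)·n^{-1.5} → 0, so by Markov's inequality G has no triangles w.h.p.

E[X] ≈ 0.029053; in regime p = Θ(1/n^{3/2}) E[X] tends to 0 (below the triangle threshold p ~ 1/n).


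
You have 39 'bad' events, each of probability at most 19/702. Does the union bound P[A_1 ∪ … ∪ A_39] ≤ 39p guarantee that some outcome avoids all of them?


Union bound: P[∪_{i=1}^{39} A_i] ≤ Σ_i P[A_i] ≤ 39·p = 39·(19/702) = 19/18.
Numerically: 19/18 ≈ 1.056.
Is 19/18 < 1? NO.
Since the bound 19/18 is ≥ 1, the union bound is uninformative here; it does NOT by itself certify existence.

39·p = 19/18 ≈ 1.056; existence NOT certified by the union bound.


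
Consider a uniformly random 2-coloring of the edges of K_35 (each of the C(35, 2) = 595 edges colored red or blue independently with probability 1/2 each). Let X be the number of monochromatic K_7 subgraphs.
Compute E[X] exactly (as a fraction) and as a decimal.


Let X = Σ_S X_S over the C(35, 7) = 6724520 subsets S of size 7, where X_S = 1 if the K_7 on S is monochromatic.
For a fixed S, the K_7 on S has C(7, 2) = 21 edges. P[all 21 edges red] = (1/2)^21, and likewise for blue, so P[monochromatic] = 2·(1/2)^21 = 2^{1 − 21} = 1/1048576.
By linearity of expectation: E[X] = C(35, 7) · 2^{1 − 21} = 6724520 · 1/1048576 = 840565/131072.
Numerically: E[X] ≈ 6.413002.

E[X] = C(35,7)·2^(1−C(7,2)) = 840565/131072 ≈ 6.413002.


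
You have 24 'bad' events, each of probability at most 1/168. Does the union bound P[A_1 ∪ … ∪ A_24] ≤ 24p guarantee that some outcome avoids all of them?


Union bound: P[∪_{i=1}^{24} A_i] ≤ Σ_i P[A_i] ≤ 24·p = 24·(1/168) = 1/7.
Numerically: 1/7 ≈ 0.1429.
Is 1/7 < 1? YES.
Since P[∪ A_i] ≤ 1/7 < 1, the complement has P[∩ A_i^c] ≥ 1 − 1/7 = 6/7 > 0, so some outcome avoids every A_i.

24·p = 1/7 ≈ 0.1429; existence CERTIFIED by the union bound.


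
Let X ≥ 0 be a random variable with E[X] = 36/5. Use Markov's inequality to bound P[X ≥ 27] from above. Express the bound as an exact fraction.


μ = E[X] = 36/5, a = 27.
Markov: P[X ≥ 27] ≤ μ/a = (36/5)/27 = 4/15.
Numerically: ≈ 0.26667.
(Since a = 27 > μ = 7.20000, the bound 4/15 is < 1 and informative.)

P[X ≥ 27] ≤ 4/15 ≈ 0.26667.


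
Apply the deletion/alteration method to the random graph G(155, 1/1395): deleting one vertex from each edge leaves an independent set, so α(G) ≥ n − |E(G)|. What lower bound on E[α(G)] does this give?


E[|E(G)|] = C(155, 2)·p = 11935 · (1/1395) = 77/9.
E[α(G)] ≥ n − E[|E(G)|] = 155 − 77/9 = 1318/9.
Numerically: ≈ 146.444444.
(This is only a lower bound; the true E[α(G)] may be larger.)

E[α(G)] ≥ 1318/9 ≈ 146.444444.


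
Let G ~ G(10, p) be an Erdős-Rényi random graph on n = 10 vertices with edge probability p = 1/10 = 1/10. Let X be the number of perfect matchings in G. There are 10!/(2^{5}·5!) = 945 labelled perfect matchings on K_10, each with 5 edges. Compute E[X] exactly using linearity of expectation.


K_10 has 10!/(2^{5}·5!) = 945 labelled perfect matchings.
For each such perfect matching H, let X_H = 1 if all 5 edges of H are present in G. Then P[X_H = 1] = p^{5} = (1/10)^{5} = 1/100000.
By linearity of expectation: E[X] = Σ_H E[X_H] = 945 · p^{5} = 945 · 1/100000 = 189/20000.
Numerically: E[X] ≈ 0.00945.

E[X] = 945 · (1/10)^{5} = 189/20000 ≈ 0.00945.


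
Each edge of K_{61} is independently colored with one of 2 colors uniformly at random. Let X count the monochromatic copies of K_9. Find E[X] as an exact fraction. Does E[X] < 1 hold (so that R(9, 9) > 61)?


E[X] = C(61, 9) · 2^{1 − 36} = 17341763505 · 2^{−35} = 17341763505/34359738368.
As a reduced fraction: E[X] = 17341763505/34359738368 ≈ 0.5047117.
Is E[X] < 1? YES.
Since E[X] < 1, there exists a 2-coloring of K_{61} with no monochromatic K_9; hence R(9, 9) > 61.

E[X] = 17341763505/34359738368 ≈ 0.5047117; E[X] < 1, so R(9, 9) > 61.


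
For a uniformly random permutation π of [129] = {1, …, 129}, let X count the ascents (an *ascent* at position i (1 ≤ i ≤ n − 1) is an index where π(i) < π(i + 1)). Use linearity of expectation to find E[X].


Write X = Σ X_I over i = 1, …, 128, with X_I the indicator of one ascent.
There are 128 indicators.
For each fixed i, the pair (π(i), π(i+1)) is a uniformly random ordered pair of distinct values from {1, …, 129}; by symmetry P[π(i) < π(i+1)] = 1/2.
By linearity: E[X] = 128 · (1/2) = (129 − 1) · (1/2) = 64 ≈ 64.000.

E[X] = 64 = 64.000.


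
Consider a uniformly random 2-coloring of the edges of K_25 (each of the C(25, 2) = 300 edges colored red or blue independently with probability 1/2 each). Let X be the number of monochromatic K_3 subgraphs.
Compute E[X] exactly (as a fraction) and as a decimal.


Let X = Σ_S X_S over the C(25, 3) = 2300 subsets S of size 3, where X_S = 1 if the K_3 on S is monochromatic.
For a fixed S, the K_3 on S has C(3, 2) = 3 edges. P[all 3 edges red] = (1/2)^3, and likewise for blue, so P[monochromatic] = 2·(1/2)^3 = 2^{1 − 3} = 1/4.
Summing: E[X] = C(25, 3) · 2^{1 − 3} = 2300 · 1/4 = 575.
Numerically: E[X] ≈ 575.000000.

E[X] = C(25,3)·2^(1−C(3,2)) = 575 ≈ 575.000000.


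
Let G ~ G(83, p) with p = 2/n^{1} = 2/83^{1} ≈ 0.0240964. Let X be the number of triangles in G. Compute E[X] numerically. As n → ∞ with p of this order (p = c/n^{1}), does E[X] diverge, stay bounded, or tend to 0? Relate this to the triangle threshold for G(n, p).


Number of potential triangles: C(83, 3) = 91881.
Each occurs with probability p³ ≈ (0.0240964)³ ≈ 1.39912240e-05.
By linearity: E[X] = C(83, 3)·p³ ≈ 91881 · 1.39912240e-05 ≈ 1.285528.
Here α = 1, so p = 2/n is exactly at the triangle threshold p ~ 1/n. Asymptotically E[X] → c³/6 = 2³/6 = 4/3 ≈ 1.333333, a bounded constant. In this regime the triangle count is asymptotically Poisson(c³/6).

E[X] ≈ 1.285528; in regime p = Θ(1/n^{1}) E[X] stays bounded (at the triangle threshold p ~ 1/n).


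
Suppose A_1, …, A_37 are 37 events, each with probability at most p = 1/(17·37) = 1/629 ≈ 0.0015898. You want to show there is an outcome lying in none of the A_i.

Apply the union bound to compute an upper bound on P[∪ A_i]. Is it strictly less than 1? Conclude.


Union bound: P[∪_{i=1}^{37} A_i] ≤ Σ_i P[A_i] ≤ 37·p = 37·(1/629) = 1/17.
Numerically: 1/17 ≈ 0.0588235.
Is 1/17 < 1? YES.
Since P[∪ A_i] ≤ 1/17 < 1, the complement has P[∩ A_i^c] ≥ 1 − 1/17 = 16/17 > 0, so some outcome avoids every A_i.

37·p = 1/17 ≈ 0.0588235; existence CERTIFIED by the union bound.


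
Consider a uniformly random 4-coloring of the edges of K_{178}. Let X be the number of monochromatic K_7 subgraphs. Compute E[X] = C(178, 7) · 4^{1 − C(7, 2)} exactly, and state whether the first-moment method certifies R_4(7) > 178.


E[X] = C(178, 7) · 4^{1 − 21} = 996867063280 · 4^{−20} = 996867063280/1099511627776.
As a reduced fraction: E[X] = 62304191455/68719476736 ≈ 0.9066.
Is E[X] < 1? YES.
Since E[X] < 1, there exists a 4-coloring of K_{178} with no monochromatic K_7; hence R_4(7) > 178.

E[X] = 62304191455/68719476736 ≈ 0.9066; E[X] < 1, so R_4(7) > 178.


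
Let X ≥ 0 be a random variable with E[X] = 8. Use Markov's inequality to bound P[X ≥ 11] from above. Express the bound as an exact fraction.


μ = E[X] = 8, a = 11.
Markov: P[X ≥ 11] ≤ μ/a = (8)/11 = 8/11.
Numerically: ≈ 0.727273.
(Since a = 11 > μ = 8.000000, the bound 8/11 is < 1 and informative.)

P[X ≥ 11] ≤ 8/11 ≈ 0.727273.


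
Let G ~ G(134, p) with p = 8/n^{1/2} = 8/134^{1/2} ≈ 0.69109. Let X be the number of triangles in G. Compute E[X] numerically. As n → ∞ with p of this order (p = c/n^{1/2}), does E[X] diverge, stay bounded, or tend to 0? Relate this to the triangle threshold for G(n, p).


Number of potential triangles: C(134, 3) = 392084.
Each occurs with probability p³ ≈ (0.69109)³ ≈ 3.3007510e-01.
By linearity: E[X] = C(134, 3)·p³ ≈ 392084 · 3.3007510e-01 ≈ 129417.16548.
Since α = 1/2 < 1, p = c/n^{1/2} ≫ 1/n is above the triangle threshold p ~ 1/n. Asymptotically E[X] ~ (c³/6)·n^{3(1−α)} = (8³/6)·n^{1.5} → ∞; triangles are abundant w.h.p.

E[X] ≈ 129417.16548; in regime p = Θ(1/n^{1/2}) E[X] diverges (above the triangle threshold p ~ 1/n).


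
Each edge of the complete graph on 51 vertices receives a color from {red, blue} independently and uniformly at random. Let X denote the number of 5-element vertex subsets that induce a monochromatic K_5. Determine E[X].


Let X = Σ_S X_S over the C(51, 5) = 2349060 subsets S of size 5, where X_S = 1 if the K_5 on S is monochromatic.
For a fixed S, the K_5 on S has C(5, 2) = 10 edges. P[all 10 edges red] = (1/2)^10, and likewise for blue, so P[monochromatic] = 2·(1/2)^10 = 2^{1 − 10} = 1/512.
Summing: E[X] = C(51, 5) · 2^{1 − 10} = 2349060 · 1/512 = 587265/128.
Numerically: E[X] ≈ 4588.008.

E[X] = C(51,5)·2^(1−C(5,2)) = 587265/128 ≈ 4588.008.


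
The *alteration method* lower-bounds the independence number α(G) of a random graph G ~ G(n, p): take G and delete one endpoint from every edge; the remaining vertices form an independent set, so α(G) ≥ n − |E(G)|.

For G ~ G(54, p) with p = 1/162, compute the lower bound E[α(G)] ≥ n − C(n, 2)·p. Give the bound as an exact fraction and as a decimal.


E[|E(G)|] = C(54, 2)·p = 1431 · (1/162) = 53/6.
E[α(G)] ≥ n − E[|E(G)|] = 54 − 53/6 = 271/6.
Numerically: ≈ 45.1667.
(This is only a lower bound; the true E[α(G)] may be larger.)

E[α(G)] ≥ 271/6 ≈ 45.1667.


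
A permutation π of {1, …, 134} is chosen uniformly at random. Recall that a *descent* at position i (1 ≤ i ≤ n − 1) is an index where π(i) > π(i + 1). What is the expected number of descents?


Write X = Σ X_I over i = 1, …, 133, with X_I the indicator of one descent.
There are 133 indicators.
For each fixed i, the pair (π(i), π(i+1)) is a uniformly random ordered pair of distinct values from {1, …, 134}; by symmetry P[π(i) > π(i+1)] = 1/2.
By linearity: E[X] = 133 · (1/2) = (134 − 1) · (1/2) = 133/2 ≈ 66.50000.

E[X] = 133/2 = 66.50000.


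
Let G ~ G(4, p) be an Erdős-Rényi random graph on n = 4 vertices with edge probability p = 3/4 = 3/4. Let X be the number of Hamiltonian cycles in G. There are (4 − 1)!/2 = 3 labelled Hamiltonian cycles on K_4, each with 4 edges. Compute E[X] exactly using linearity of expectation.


K_4 has (4 − 1)!/2 = 3 labelled Hamiltonian cycles.
For each such Hamiltonian cycle H, let X_H = 1 if all 4 edges of H are present in G. Then P[X_H = 1] = p^{4} = (3/4)^{4} = 81/256.
Summing the indicators: E[X] = Σ_H E[X_H] = 3 · p^{4} = 3 · 81/256 = 243/256.
Numerically: E[X] ≈ 0.949.

E[X] = 3 · (3/4)^{4} = 243/256 ≈ 0.949.


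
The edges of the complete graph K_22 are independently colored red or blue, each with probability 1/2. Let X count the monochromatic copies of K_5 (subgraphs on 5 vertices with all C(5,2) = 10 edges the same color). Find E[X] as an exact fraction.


Let X = Σ_S X_S over the C(22, 5) = 26334 subsets S of size 5, where X_S = 1 if the K_5 on S is monochromatic.
For a fixed S, the K_5 on S has C(5, 2) = 10 edges. P[all 10 edges red] = (1/2)^10, and likewise for blue, so P[monochromatic] = 2·(1/2)^10 = 2^{1 − 10} = 1/512.
By linearity: E[X] = C(22, 5) · 2^{1 − 10} = 26334 · 1/512 = 13167/256.
Numerically: E[X] ≈ 51.43359.

E[X] = C(22,5)·2^(1−C(5,2)) = 13167/256 ≈ 51.43359.


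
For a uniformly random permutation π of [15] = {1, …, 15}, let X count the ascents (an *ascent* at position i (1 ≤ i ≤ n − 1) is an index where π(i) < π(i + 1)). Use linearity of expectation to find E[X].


Write X = Σ X_I over i = 1, …, 14, with X_I the indicator of one ascent.
There are 14 indicators.
For each fixed i, the pair (π(i), π(i+1)) is a uniformly random ordered pair of distinct values from {1, …, 15}; by symmetry P[π(i) < π(i+1)] = 1/2.
By linearity: E[X] = 14 · (1/2) = (15 − 1) · (1/2) = 7 ≈ 7.00000.

E[X] = 7 = 7.00000.


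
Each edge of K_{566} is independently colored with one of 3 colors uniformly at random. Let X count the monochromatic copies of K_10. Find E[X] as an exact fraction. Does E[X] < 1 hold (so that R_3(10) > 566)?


E[X] = C(566, 10) · 3^{1 − 45} = 858376364549067965458 · 3^{−44} = 858376364549067965458/984770902183611232881.
As a reduced fraction: E[X] = 858376364549067965458/984770902183611232881 ≈ 0.872.
Is E[X] < 1? YES.
Since E[X] < 1, there exists a 3-coloring of K_{566} with no monochromatic K_10; hence R_3(10) > 566.

E[X] = 858376364549067965458/984770902183611232881 ≈ 0.872; E[X] < 1, so R_3(10) > 566.


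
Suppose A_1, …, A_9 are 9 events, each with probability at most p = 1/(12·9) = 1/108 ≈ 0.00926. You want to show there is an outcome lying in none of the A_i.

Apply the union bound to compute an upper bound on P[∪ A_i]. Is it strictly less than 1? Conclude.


Union bound: P[∪_{i=1}^{9} A_i] ≤ Σ_i P[A_i] ≤ 9·p = 9·(1/108) = 1/12.
Numerically: 1/12 ≈ 0.08333.
Is 1/12 < 1? YES.
Since P[∪ A_i] ≤ 1/12 < 1, the complement has P[∩ A_i^c] ≥ 1 − 1/12 = 11/12 > 0, so some outcome avoids every A_i.

9·p = 1/12 ≈ 0.08333; existence CERTIFIED by the union bound.


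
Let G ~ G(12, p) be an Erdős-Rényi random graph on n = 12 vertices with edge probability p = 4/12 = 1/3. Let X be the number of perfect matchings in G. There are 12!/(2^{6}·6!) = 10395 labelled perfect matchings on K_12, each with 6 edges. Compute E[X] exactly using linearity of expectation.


K_12 has 12!/(2^{6}·6!) = 10395 labelled perfect matchings.
For each such perfect matching H, let X_H = 1 if all 6 edges of H are present in G. Then P[X_H = 1] = p^{6} = (1/3)^{6} = 1/729.
By linearity: E[X] = Σ_H E[X_H] = 10395 · p^{6} = 10395 · 1/729 = 385/27.
Numerically: E[X] ≈ 14.259.

E[X] = 10395 · (1/3)^{6} = 385/27 ≈ 14.259.


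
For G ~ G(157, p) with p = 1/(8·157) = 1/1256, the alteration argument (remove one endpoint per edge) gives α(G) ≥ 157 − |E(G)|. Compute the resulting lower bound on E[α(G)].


E[|E(G)|] = C(157, 2)·p = 12246 · (1/1256) = 39/4.
E[α(G)] ≥ n − E[|E(G)|] = 157 − 39/4 = 589/4.
Numerically: ≈ 147.2500.
(This is only a lower bound; the true E[α(G)] may be larger.)

E[α(G)] ≥ 589/4 ≈ 147.2500.


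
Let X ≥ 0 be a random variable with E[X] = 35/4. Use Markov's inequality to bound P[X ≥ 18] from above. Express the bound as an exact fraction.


μ = E[X] = 35/4, a = 18.
Markov: P[X ≥ 18] ≤ μ/a = (35/4)/18 = 35/72.
Numerically: ≈ 0.48611.
(Since a = 18 > μ = 8.75000, the bound 35/72 is < 1 and informative.)

P[X ≥ 18] ≤ 35/72 ≈ 0.48611.


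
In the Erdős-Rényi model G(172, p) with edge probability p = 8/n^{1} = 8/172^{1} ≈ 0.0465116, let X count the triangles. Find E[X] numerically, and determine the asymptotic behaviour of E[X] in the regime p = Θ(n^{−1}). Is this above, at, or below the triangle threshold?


Number of potential triangles: C(172, 3) = 833340.
Each occurs with probability p³ ≈ (0.0465116)³ ≈ 1.00620071e-04.
By linearity: E[X] = C(172, 3)·p³ ≈ 833340 · 1.00620071e-04 ≈ 83.850730.
Here α = 1, so p = 8/n is exactly at the triangle threshold p ~ 1/n. Asymptotically E[X] → c³/6 = 8³/6 = 256/3 ≈ 85.333333, a bounded constant. In this regime the triangle count is asymptotically Poisson(c³/6).

E[X] ≈ 83.850730; in regime p = Θ(1/n^{1}) E[X] stays bounded (at the triangle threshold p ~ 1/n).


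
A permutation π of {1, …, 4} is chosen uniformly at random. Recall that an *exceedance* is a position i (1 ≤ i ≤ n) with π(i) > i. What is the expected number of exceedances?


Write X = Σ_{i=1}^{4} X_i, where X_i = 1_{π(i) > i}.
For each fixed i, π(i) is uniform over {1, …, 4} (marginal of a uniform permutation), so P[π(i) > i] = (n − i)/n. Summing: Σ_{i=1}^{4} (n − i)/n = (0 + 1 + … + 3)/4 = 4(4 − 1)/(2·4) = (4 − 1)/2.
Hence E[X] = Σ_{i=1}^{4} (4 − i)/4 = 3/2 ≈ 1.50000.

E[X] = 3/2 = 1.50000.


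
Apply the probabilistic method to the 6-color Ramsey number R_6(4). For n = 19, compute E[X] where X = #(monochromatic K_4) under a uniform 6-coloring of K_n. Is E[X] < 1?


E[X] = C(19, 4) · 6^{1 − 6} = 3876 · 6^{−5} = 3876/7776.
As a reduced fraction: E[X] = 323/648 ≈ 0.498.
Is E[X] < 1? YES.
Since E[X] < 1, there exists a 6-coloring of K_{19} with no monochromatic K_4; hence R_6(4) > 19.

E[X] = 323/648 ≈ 0.498; E[X] < 1, so R_6(4) > 19.


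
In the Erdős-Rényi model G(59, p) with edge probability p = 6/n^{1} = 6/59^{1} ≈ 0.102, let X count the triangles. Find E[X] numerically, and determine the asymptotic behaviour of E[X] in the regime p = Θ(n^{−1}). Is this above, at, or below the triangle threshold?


Number of potential triangles: C(59, 3) = 32509.
Each occurs with probability p³ ≈ (0.102)³ ≈ 1.05171e-03.
By linearity: E[X] = C(59, 3)·p³ ≈ 32509 · 1.05171e-03 ≈ 34.190.
Here α = 1, so p = 6/n is exactly at the triangle threshold p ~ 1/n. Asymptotically E[X] → c³/6 = 6³/6 = 36 ≈ 36.000, a bounded constant. In this regime the triangle count is asymptotically Poisson(c³/6).

E[X] ≈ 34.190; in regime p = Θ(1/n^{1}) E[X] stays bounded (at the triangle threshold p ~ 1/n).


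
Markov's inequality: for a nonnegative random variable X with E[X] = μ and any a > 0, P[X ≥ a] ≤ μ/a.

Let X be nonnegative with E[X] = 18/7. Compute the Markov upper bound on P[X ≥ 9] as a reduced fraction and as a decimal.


μ = E[X] = 18/7, a = 9.
Markov: P[X ≥ 9] ≤ μ/a = (18/7)/9 = 2/7.
Numerically: ≈ 0.28571.
(Since a = 9 > μ = 2.57143, the bound 2/7 is < 1 and informative.)

P[X ≥ 9] ≤ 2/7 ≈ 0.28571.


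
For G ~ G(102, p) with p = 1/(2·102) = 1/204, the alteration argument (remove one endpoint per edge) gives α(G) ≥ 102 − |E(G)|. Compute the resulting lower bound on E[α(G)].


E[|E(G)|] = C(102, 2)·p = 5151 · (1/204) = 101/4.
E[α(G)] ≥ n − E[|E(G)|] = 102 − 101/4 = 307/4.
Numerically: ≈ 76.750000.
(This is only a lower bound; the true E[α(G)] may be larger.)

E[α(G)] ≥ 307/4 ≈ 76.750000.


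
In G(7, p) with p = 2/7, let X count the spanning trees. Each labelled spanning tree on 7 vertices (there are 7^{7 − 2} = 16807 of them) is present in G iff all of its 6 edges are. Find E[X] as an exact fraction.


K_7 has 7^{7 − 2} = 16807 labelled spanning trees.
For each such spanning tree H, let X_H = 1 if all 6 edges of H are present in G. Then P[X_H = 1] = p^{6} = (2/7)^{6} = 64/117649.
By linearity of expectation: E[X] = Σ_H E[X_H] = 16807 · p^{6} = 16807 · 64/117649 = 64/7.
Numerically: E[X] ≈ 9.14.

E[X] = 16807 · (2/7)^{6} = 64/7 ≈ 9.14.


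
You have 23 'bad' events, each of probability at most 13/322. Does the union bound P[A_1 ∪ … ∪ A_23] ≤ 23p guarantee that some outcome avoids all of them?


Union bound: P[∪_{i=1}^{23} A_i] ≤ Σ_i P[A_i] ≤ 23·p = 23·(13/322) = 13/14.
Numerically: 13/14 ≈ 0.928571.
Is 13/14 < 1? YES.
Since P[∪ A_i] ≤ 13/14 < 1, the complement has P[∩ A_i^c] ≥ 1 − 13/14 = 1/14 > 0, so some outcome avoids every A_i.

23·p = 13/14 ≈ 0.928571; existence CERTIFIED by the union bound.


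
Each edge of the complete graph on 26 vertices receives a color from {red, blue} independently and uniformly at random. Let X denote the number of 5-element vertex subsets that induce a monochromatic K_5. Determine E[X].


Let X = Σ_S X_S over the C(26, 5) = 65780 subsets S of size 5, where X_S = 1 if the K_5 on S is monochromatic.
For a fixed S, the K_5 on S has C(5, 2) = 10 edges. P[all 10 edges red] = (1/2)^10, and likewise for blue, so P[monochromatic] = 2·(1/2)^10 = 2^{1 − 10} = 1/512.
By linearity: E[X] = C(26, 5) · 2^{1 − 10} = 65780 · 1/512 = 16445/128.
Numerically: E[X] ≈ 128.476562.

E[X] = C(26,5)·2^(1−C(5,2)) = 16445/128 ≈ 128.476562.


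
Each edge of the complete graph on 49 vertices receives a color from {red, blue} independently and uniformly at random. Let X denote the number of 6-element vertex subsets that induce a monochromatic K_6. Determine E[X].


Let X = Σ_S X_S over the C(49, 6) = 13983816 subsets S of size 6, where X_S = 1 if the K_6 on S is monochromatic.
For a fixed S, the K_6 on S has C(6, 2) = 15 edges. P[all 15 edges red] = (1/2)^15, and likewise for blue, so P[monochromatic] = 2·(1/2)^15 = 2^{1 − 15} = 1/16384.
By linearity: E[X] = C(49, 6) · 2^{1 − 15} = 13983816 · 1/16384 = 1747977/2048.
Numerically: E[X] ≈ 853.50439.

E[X] = C(49,6)·2^(1−C(6,2)) = 1747977/2048 ≈ 853.50439.


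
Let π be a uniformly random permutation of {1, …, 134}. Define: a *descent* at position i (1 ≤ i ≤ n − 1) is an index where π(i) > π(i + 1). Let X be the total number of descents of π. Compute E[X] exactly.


Write X = Σ X_I over i = 1, …, 133, with X_I the indicator of one descent.
There are 133 indicators.
For each fixed i, the pair (π(i), π(i+1)) is a uniformly random ordered pair of distinct values from {1, …, 134}; by symmetry P[π(i) > π(i+1)] = 1/2.
By linearity: E[X] = 133 · (1/2) = (134 − 1) · (1/2) = 133/2 ≈ 66.500000.

E[X] = 133/2 = 66.500000.


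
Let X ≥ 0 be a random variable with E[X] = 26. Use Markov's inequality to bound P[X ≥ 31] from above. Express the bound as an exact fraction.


μ = E[X] = 26, a = 31.
Markov: P[X ≥ 31] ≤ μ/a = (26)/31 = 26/31.
Numerically: ≈ 0.838710.
(Since a = 31 > μ = 26.000000, the bound 26/31 is < 1 and informative.)

P[X ≥ 31] ≤ 26/31 ≈ 0.838710.


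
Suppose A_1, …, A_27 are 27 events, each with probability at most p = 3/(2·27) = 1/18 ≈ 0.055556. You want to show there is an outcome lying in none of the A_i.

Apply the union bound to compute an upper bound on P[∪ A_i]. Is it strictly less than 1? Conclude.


Union bound: P[∪_{i=1}^{27} A_i] ≤ Σ_i P[A_i] ≤ 27·p = 27·(1/18) = 3/2.
Numerically: 3/2 ≈ 1.500000.
Is 3/2 < 1? NO.
Since the bound 3/2 is ≥ 1, the union bound is uninformative here; it does NOT by itself certify existence.

27·p = 3/2 ≈ 1.500000; existence NOT certified by the union bound.


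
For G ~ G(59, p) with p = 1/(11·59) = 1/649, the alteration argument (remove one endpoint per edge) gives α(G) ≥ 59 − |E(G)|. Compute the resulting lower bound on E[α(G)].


E[|E(G)|] = C(59, 2)·p = 1711 · (1/649) = 29/11.
E[α(G)] ≥ n − E[|E(G)|] = 59 − 29/11 = 620/11.
Numerically: ≈ 56.36364.
(This is only a lower bound; the true E[α(G)] may be larger.)

E[α(G)] ≥ 620/11 ≈ 56.36364.


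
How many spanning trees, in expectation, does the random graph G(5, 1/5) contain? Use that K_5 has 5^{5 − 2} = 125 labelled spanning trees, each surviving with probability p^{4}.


K_5 has 5^{5 − 2} = 125 labelled spanning trees.
For each such spanning tree H, let X_H = 1 if all 4 edges of H are present in G. Then P[X_H = 1] = p^{4} = (1/5)^{4} = 1/625.
By linearity of expectation: E[X] = Σ_H E[X_H] = 125 · p^{4} = 125 · 1/625 = 1/5.
Numerically: E[X] ≈ 0.2.

E[X] = 125 · (1/5)^{4} = 1/5 ≈ 0.2.


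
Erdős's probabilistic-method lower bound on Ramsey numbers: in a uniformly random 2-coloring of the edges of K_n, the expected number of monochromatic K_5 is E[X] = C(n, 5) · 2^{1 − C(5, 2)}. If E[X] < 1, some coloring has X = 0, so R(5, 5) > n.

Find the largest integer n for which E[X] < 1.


We need C(n, 5) · 2^{1 − 10} < 1, i.e. C(n, 5) < 2^{10 − 1} = 512.
Check values of n near the boundary:
  n = 7: C(7, 5) = 21; 21 < 512? YES
  n = 8: C(8, 5) = 56; 56 < 512? YES
  n = 9: C(9, 5) = 126; 126 < 512? YES
  n = 10: C(10, 5) = 252; 252 < 512? YES
  n = 11: C(11, 5) = 462; 462 < 512? YES
  n = 12: C(12, 5) = 792; 792 < 512? NO
  n = 13: C(13, 5) = 1287; 1287 < 512? NO
The largest n with C(n, 5) < 512 is n = 11 (where E[X] = 231/256 ≈ 0.9023). Hence R(5, 5) > 11, i.e. R(5, 5) ≥ 12.

Largest n = 11; hence R(5, 5) > 11.
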